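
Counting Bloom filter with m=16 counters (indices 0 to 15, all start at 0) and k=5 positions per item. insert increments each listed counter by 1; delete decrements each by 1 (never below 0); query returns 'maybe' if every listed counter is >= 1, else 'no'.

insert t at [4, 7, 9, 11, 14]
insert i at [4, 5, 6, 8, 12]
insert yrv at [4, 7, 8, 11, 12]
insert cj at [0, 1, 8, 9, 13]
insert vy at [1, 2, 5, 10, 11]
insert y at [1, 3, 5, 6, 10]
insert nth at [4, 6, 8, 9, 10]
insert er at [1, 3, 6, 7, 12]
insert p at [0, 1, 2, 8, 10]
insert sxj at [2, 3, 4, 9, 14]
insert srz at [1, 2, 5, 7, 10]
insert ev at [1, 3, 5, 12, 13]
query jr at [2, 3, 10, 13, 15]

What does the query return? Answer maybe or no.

Step 1: insert t at [4, 7, 9, 11, 14] -> counters=[0,0,0,0,1,0,0,1,0,1,0,1,0,0,1,0]
Step 2: insert i at [4, 5, 6, 8, 12] -> counters=[0,0,0,0,2,1,1,1,1,1,0,1,1,0,1,0]
Step 3: insert yrv at [4, 7, 8, 11, 12] -> counters=[0,0,0,0,3,1,1,2,2,1,0,2,2,0,1,0]
Step 4: insert cj at [0, 1, 8, 9, 13] -> counters=[1,1,0,0,3,1,1,2,3,2,0,2,2,1,1,0]
Step 5: insert vy at [1, 2, 5, 10, 11] -> counters=[1,2,1,0,3,2,1,2,3,2,1,3,2,1,1,0]
Step 6: insert y at [1, 3, 5, 6, 10] -> counters=[1,3,1,1,3,3,2,2,3,2,2,3,2,1,1,0]
Step 7: insert nth at [4, 6, 8, 9, 10] -> counters=[1,3,1,1,4,3,3,2,4,3,3,3,2,1,1,0]
Step 8: insert er at [1, 3, 6, 7, 12] -> counters=[1,4,1,2,4,3,4,3,4,3,3,3,3,1,1,0]
Step 9: insert p at [0, 1, 2, 8, 10] -> counters=[2,5,2,2,4,3,4,3,5,3,4,3,3,1,1,0]
Step 10: insert sxj at [2, 3, 4, 9, 14] -> counters=[2,5,3,3,5,3,4,3,5,4,4,3,3,1,2,0]
Step 11: insert srz at [1, 2, 5, 7, 10] -> counters=[2,6,4,3,5,4,4,4,5,4,5,3,3,1,2,0]
Step 12: insert ev at [1, 3, 5, 12, 13] -> counters=[2,7,4,4,5,5,4,4,5,4,5,3,4,2,2,0]
Query jr: check counters[2]=4 counters[3]=4 counters[10]=5 counters[13]=2 counters[15]=0 -> no

Answer: no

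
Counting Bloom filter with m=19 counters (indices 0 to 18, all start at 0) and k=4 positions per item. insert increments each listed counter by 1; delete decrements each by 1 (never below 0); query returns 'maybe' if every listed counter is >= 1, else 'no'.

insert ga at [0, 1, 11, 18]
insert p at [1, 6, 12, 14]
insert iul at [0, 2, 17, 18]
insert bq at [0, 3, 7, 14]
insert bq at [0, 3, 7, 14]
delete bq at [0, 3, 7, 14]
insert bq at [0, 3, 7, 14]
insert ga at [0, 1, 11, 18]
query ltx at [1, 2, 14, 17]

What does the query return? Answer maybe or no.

Step 1: insert ga at [0, 1, 11, 18] -> counters=[1,1,0,0,0,0,0,0,0,0,0,1,0,0,0,0,0,0,1]
Step 2: insert p at [1, 6, 12, 14] -> counters=[1,2,0,0,0,0,1,0,0,0,0,1,1,0,1,0,0,0,1]
Step 3: insert iul at [0, 2, 17, 18] -> counters=[2,2,1,0,0,0,1,0,0,0,0,1,1,0,1,0,0,1,2]
Step 4: insert bq at [0, 3, 7, 14] -> counters=[3,2,1,1,0,0,1,1,0,0,0,1,1,0,2,0,0,1,2]
Step 5: insert bq at [0, 3, 7, 14] -> counters=[4,2,1,2,0,0,1,2,0,0,0,1,1,0,3,0,0,1,2]
Step 6: delete bq at [0, 3, 7, 14] -> counters=[3,2,1,1,0,0,1,1,0,0,0,1,1,0,2,0,0,1,2]
Step 7: insert bq at [0, 3, 7, 14] -> counters=[4,2,1,2,0,0,1,2,0,0,0,1,1,0,3,0,0,1,2]
Step 8: insert ga at [0, 1, 11, 18] -> counters=[5,3,1,2,0,0,1,2,0,0,0,2,1,0,3,0,0,1,3]
Query ltx: check counters[1]=3 counters[2]=1 counters[14]=3 counters[17]=1 -> maybe

Answer: maybe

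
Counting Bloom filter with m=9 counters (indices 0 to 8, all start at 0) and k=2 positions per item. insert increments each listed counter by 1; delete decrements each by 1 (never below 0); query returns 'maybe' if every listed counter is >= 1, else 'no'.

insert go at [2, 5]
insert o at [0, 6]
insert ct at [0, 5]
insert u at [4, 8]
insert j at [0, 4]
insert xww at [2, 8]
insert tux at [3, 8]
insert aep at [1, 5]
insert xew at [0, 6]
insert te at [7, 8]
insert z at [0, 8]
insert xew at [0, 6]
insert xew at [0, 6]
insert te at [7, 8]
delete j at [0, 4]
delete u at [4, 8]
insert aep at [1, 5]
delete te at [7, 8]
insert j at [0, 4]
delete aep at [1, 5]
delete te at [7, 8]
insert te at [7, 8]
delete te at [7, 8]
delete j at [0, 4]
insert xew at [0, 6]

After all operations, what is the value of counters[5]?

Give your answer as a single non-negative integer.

Answer: 3

Derivation:
Step 1: insert go at [2, 5] -> counters=[0,0,1,0,0,1,0,0,0]
Step 2: insert o at [0, 6] -> counters=[1,0,1,0,0,1,1,0,0]
Step 3: insert ct at [0, 5] -> counters=[2,0,1,0,0,2,1,0,0]
Step 4: insert u at [4, 8] -> counters=[2,0,1,0,1,2,1,0,1]
Step 5: insert j at [0, 4] -> counters=[3,0,1,0,2,2,1,0,1]
Step 6: insert xww at [2, 8] -> counters=[3,0,2,0,2,2,1,0,2]
Step 7: insert tux at [3, 8] -> counters=[3,0,2,1,2,2,1,0,3]
Step 8: insert aep at [1, 5] -> counters=[3,1,2,1,2,3,1,0,3]
Step 9: insert xew at [0, 6] -> counters=[4,1,2,1,2,3,2,0,3]
Step 10: insert te at [7, 8] -> counters=[4,1,2,1,2,3,2,1,4]
Step 11: insert z at [0, 8] -> counters=[5,1,2,1,2,3,2,1,5]
Step 12: insert xew at [0, 6] -> counters=[6,1,2,1,2,3,3,1,5]
Step 13: insert xew at [0, 6] -> counters=[7,1,2,1,2,3,4,1,5]
Step 14: insert te at [7, 8] -> counters=[7,1,2,1,2,3,4,2,6]
Step 15: delete j at [0, 4] -> counters=[6,1,2,1,1,3,4,2,6]
Step 16: delete u at [4, 8] -> counters=[6,1,2,1,0,3,4,2,5]
Step 17: insert aep at [1, 5] -> counters=[6,2,2,1,0,4,4,2,5]
Step 18: delete te at [7, 8] -> counters=[6,2,2,1,0,4,4,1,4]
Step 19: insert j at [0, 4] -> counters=[7,2,2,1,1,4,4,1,4]
Step 20: delete aep at [1, 5] -> counters=[7,1,2,1,1,3,4,1,4]
Step 21: delete te at [7, 8] -> counters=[7,1,2,1,1,3,4,0,3]
Step 22: insert te at [7, 8] -> counters=[7,1,2,1,1,3,4,1,4]
Step 23: delete te at [7, 8] -> counters=[7,1,2,1,1,3,4,0,3]
Step 24: delete j at [0, 4] -> counters=[6,1,2,1,0,3,4,0,3]
Step 25: insert xew at [0, 6] -> counters=[7,1,2,1,0,3,5,0,3]
Final counters=[7,1,2,1,0,3,5,0,3] -> counters[5]=3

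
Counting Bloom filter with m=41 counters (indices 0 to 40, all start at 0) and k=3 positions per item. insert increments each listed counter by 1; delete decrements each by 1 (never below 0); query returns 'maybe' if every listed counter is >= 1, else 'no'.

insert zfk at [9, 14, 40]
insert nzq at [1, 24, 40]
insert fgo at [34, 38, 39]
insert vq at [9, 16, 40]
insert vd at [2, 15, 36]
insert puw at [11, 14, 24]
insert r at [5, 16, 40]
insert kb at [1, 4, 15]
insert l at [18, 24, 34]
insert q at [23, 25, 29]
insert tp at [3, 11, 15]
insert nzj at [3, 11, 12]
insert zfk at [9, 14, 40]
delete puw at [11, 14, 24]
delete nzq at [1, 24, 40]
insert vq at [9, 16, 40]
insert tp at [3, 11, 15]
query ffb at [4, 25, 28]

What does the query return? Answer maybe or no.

Step 1: insert zfk at [9, 14, 40] -> counters=[0,0,0,0,0,0,0,0,0,1,0,0,0,0,1,0,0,0,0,0,0,0,0,0,0,0,0,0,0,0,0,0,0,0,0,0,0,0,0,0,1]
Step 2: insert nzq at [1, 24, 40] -> counters=[0,1,0,0,0,0,0,0,0,1,0,0,0,0,1,0,0,0,0,0,0,0,0,0,1,0,0,0,0,0,0,0,0,0,0,0,0,0,0,0,2]
Step 3: insert fgo at [34, 38, 39] -> counters=[0,1,0,0,0,0,0,0,0,1,0,0,0,0,1,0,0,0,0,0,0,0,0,0,1,0,0,0,0,0,0,0,0,0,1,0,0,0,1,1,2]
Step 4: insert vq at [9, 16, 40] -> counters=[0,1,0,0,0,0,0,0,0,2,0,0,0,0,1,0,1,0,0,0,0,0,0,0,1,0,0,0,0,0,0,0,0,0,1,0,0,0,1,1,3]
Step 5: insert vd at [2, 15, 36] -> counters=[0,1,1,0,0,0,0,0,0,2,0,0,0,0,1,1,1,0,0,0,0,0,0,0,1,0,0,0,0,0,0,0,0,0,1,0,1,0,1,1,3]
Step 6: insert puw at [11, 14, 24] -> counters=[0,1,1,0,0,0,0,0,0,2,0,1,0,0,2,1,1,0,0,0,0,0,0,0,2,0,0,0,0,0,0,0,0,0,1,0,1,0,1,1,3]
Step 7: insert r at [5, 16, 40] -> counters=[0,1,1,0,0,1,0,0,0,2,0,1,0,0,2,1,2,0,0,0,0,0,0,0,2,0,0,0,0,0,0,0,0,0,1,0,1,0,1,1,4]
Step 8: insert kb at [1, 4, 15] -> counters=[0,2,1,0,1,1,0,0,0,2,0,1,0,0,2,2,2,0,0,0,0,0,0,0,2,0,0,0,0,0,0,0,0,0,1,0,1,0,1,1,4]
Step 9: insert l at [18, 24, 34] -> counters=[0,2,1,0,1,1,0,0,0,2,0,1,0,0,2,2,2,0,1,0,0,0,0,0,3,0,0,0,0,0,0,0,0,0,2,0,1,0,1,1,4]
Step 10: insert q at [23, 25, 29] -> counters=[0,2,1,0,1,1,0,0,0,2,0,1,0,0,2,2,2,0,1,0,0,0,0,1,3,1,0,0,0,1,0,0,0,0,2,0,1,0,1,1,4]
Step 11: insert tp at [3, 11, 15] -> counters=[0,2,1,1,1,1,0,0,0,2,0,2,0,0,2,3,2,0,1,0,0,0,0,1,3,1,0,0,0,1,0,0,0,0,2,0,1,0,1,1,4]
Step 12: insert nzj at [3, 11, 12] -> counters=[0,2,1,2,1,1,0,0,0,2,0,3,1,0,2,3,2,0,1,0,0,0,0,1,3,1,0,0,0,1,0,0,0,0,2,0,1,0,1,1,4]
Step 13: insert zfk at [9, 14, 40] -> counters=[0,2,1,2,1,1,0,0,0,3,0,3,1,0,3,3,2,0,1,0,0,0,0,1,3,1,0,0,0,1,0,0,0,0,2,0,1,0,1,1,5]
Step 14: delete puw at [11, 14, 24] -> counters=[0,2,1,2,1,1,0,0,0,3,0,2,1,0,2,3,2,0,1,0,0,0,0,1,2,1,0,0,0,1,0,0,0,0,2,0,1,0,1,1,5]
Step 15: delete nzq at [1, 24, 40] -> counters=[0,1,1,2,1,1,0,0,0,3,0,2,1,0,2,3,2,0,1,0,0,0,0,1,1,1,0,0,0,1,0,0,0,0,2,0,1,0,1,1,4]
Step 16: insert vq at [9, 16, 40] -> counters=[0,1,1,2,1,1,0,0,0,4,0,2,1,0,2,3,3,0,1,0,0,0,0,1,1,1,0,0,0,1,0,0,0,0,2,0,1,0,1,1,5]
Step 17: insert tp at [3, 11, 15] -> counters=[0,1,1,3,1,1,0,0,0,4,0,3,1,0,2,4,3,0,1,0,0,0,0,1,1,1,0,0,0,1,0,0,0,0,2,0,1,0,1,1,5]
Query ffb: check counters[4]=1 counters[25]=1 counters[28]=0 -> no

Answer: no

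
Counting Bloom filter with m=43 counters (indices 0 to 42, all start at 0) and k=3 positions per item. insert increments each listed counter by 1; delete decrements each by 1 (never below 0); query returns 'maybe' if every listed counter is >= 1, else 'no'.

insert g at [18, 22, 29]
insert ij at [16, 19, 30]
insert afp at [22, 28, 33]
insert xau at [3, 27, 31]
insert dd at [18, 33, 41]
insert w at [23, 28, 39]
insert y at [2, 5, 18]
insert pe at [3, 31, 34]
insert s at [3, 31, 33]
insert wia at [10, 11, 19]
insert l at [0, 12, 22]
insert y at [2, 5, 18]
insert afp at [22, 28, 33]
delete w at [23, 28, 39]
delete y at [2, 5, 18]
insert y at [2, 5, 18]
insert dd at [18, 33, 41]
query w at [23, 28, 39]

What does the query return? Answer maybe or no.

Step 1: insert g at [18, 22, 29] -> counters=[0,0,0,0,0,0,0,0,0,0,0,0,0,0,0,0,0,0,1,0,0,0,1,0,0,0,0,0,0,1,0,0,0,0,0,0,0,0,0,0,0,0,0]
Step 2: insert ij at [16, 19, 30] -> counters=[0,0,0,0,0,0,0,0,0,0,0,0,0,0,0,0,1,0,1,1,0,0,1,0,0,0,0,0,0,1,1,0,0,0,0,0,0,0,0,0,0,0,0]
Step 3: insert afp at [22, 28, 33] -> counters=[0,0,0,0,0,0,0,0,0,0,0,0,0,0,0,0,1,0,1,1,0,0,2,0,0,0,0,0,1,1,1,0,0,1,0,0,0,0,0,0,0,0,0]
Step 4: insert xau at [3, 27, 31] -> counters=[0,0,0,1,0,0,0,0,0,0,0,0,0,0,0,0,1,0,1,1,0,0,2,0,0,0,0,1,1,1,1,1,0,1,0,0,0,0,0,0,0,0,0]
Step 5: insert dd at [18, 33, 41] -> counters=[0,0,0,1,0,0,0,0,0,0,0,0,0,0,0,0,1,0,2,1,0,0,2,0,0,0,0,1,1,1,1,1,0,2,0,0,0,0,0,0,0,1,0]
Step 6: insert w at [23, 28, 39] -> counters=[0,0,0,1,0,0,0,0,0,0,0,0,0,0,0,0,1,0,2,1,0,0,2,1,0,0,0,1,2,1,1,1,0,2,0,0,0,0,0,1,0,1,0]
Step 7: insert y at [2, 5, 18] -> counters=[0,0,1,1,0,1,0,0,0,0,0,0,0,0,0,0,1,0,3,1,0,0,2,1,0,0,0,1,2,1,1,1,0,2,0,0,0,0,0,1,0,1,0]
Step 8: insert pe at [3, 31, 34] -> counters=[0,0,1,2,0,1,0,0,0,0,0,0,0,0,0,0,1,0,3,1,0,0,2,1,0,0,0,1,2,1,1,2,0,2,1,0,0,0,0,1,0,1,0]
Step 9: insert s at [3, 31, 33] -> counters=[0,0,1,3,0,1,0,0,0,0,0,0,0,0,0,0,1,0,3,1,0,0,2,1,0,0,0,1,2,1,1,3,0,3,1,0,0,0,0,1,0,1,0]
Step 10: insert wia at [10, 11, 19] -> counters=[0,0,1,3,0,1,0,0,0,0,1,1,0,0,0,0,1,0,3,2,0,0,2,1,0,0,0,1,2,1,1,3,0,3,1,0,0,0,0,1,0,1,0]
Step 11: insert l at [0, 12, 22] -> counters=[1,0,1,3,0,1,0,0,0,0,1,1,1,0,0,0,1,0,3,2,0,0,3,1,0,0,0,1,2,1,1,3,0,3,1,0,0,0,0,1,0,1,0]
Step 12: insert y at [2, 5, 18] -> counters=[1,0,2,3,0,2,0,0,0,0,1,1,1,0,0,0,1,0,4,2,0,0,3,1,0,0,0,1,2,1,1,3,0,3,1,0,0,0,0,1,0,1,0]
Step 13: insert afp at [22, 28, 33] -> counters=[1,0,2,3,0,2,0,0,0,0,1,1,1,0,0,0,1,0,4,2,0,0,4,1,0,0,0,1,3,1,1,3,0,4,1,0,0,0,0,1,0,1,0]
Step 14: delete w at [23, 28, 39] -> counters=[1,0,2,3,0,2,0,0,0,0,1,1,1,0,0,0,1,0,4,2,0,0,4,0,0,0,0,1,2,1,1,3,0,4,1,0,0,0,0,0,0,1,0]
Step 15: delete y at [2, 5, 18] -> counters=[1,0,1,3,0,1,0,0,0,0,1,1,1,0,0,0,1,0,3,2,0,0,4,0,0,0,0,1,2,1,1,3,0,4,1,0,0,0,0,0,0,1,0]
Step 16: insert y at [2, 5, 18] -> counters=[1,0,2,3,0,2,0,0,0,0,1,1,1,0,0,0,1,0,4,2,0,0,4,0,0,0,0,1,2,1,1,3,0,4,1,0,0,0,0,0,0,1,0]
Step 17: insert dd at [18, 33, 41] -> counters=[1,0,2,3,0,2,0,0,0,0,1,1,1,0,0,0,1,0,5,2,0,0,4,0,0,0,0,1,2,1,1,3,0,5,1,0,0,0,0,0,0,2,0]
Query w: check counters[23]=0 counters[28]=2 counters[39]=0 -> no

Answer: no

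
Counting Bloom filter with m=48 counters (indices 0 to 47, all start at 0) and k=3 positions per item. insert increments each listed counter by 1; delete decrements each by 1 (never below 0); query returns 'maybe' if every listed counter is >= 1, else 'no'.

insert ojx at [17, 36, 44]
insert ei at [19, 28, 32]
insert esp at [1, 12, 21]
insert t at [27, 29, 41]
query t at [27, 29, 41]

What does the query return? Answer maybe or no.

Answer: maybe

Derivation:
Step 1: insert ojx at [17, 36, 44] -> counters=[0,0,0,0,0,0,0,0,0,0,0,0,0,0,0,0,0,1,0,0,0,0,0,0,0,0,0,0,0,0,0,0,0,0,0,0,1,0,0,0,0,0,0,0,1,0,0,0]
Step 2: insert ei at [19, 28, 32] -> counters=[0,0,0,0,0,0,0,0,0,0,0,0,0,0,0,0,0,1,0,1,0,0,0,0,0,0,0,0,1,0,0,0,1,0,0,0,1,0,0,0,0,0,0,0,1,0,0,0]
Step 3: insert esp at [1, 12, 21] -> counters=[0,1,0,0,0,0,0,0,0,0,0,0,1,0,0,0,0,1,0,1,0,1,0,0,0,0,0,0,1,0,0,0,1,0,0,0,1,0,0,0,0,0,0,0,1,0,0,0]
Step 4: insert t at [27, 29, 41] -> counters=[0,1,0,0,0,0,0,0,0,0,0,0,1,0,0,0,0,1,0,1,0,1,0,0,0,0,0,1,1,1,0,0,1,0,0,0,1,0,0,0,0,1,0,0,1,0,0,0]
Query t: check counters[27]=1 counters[29]=1 counters[41]=1 -> maybe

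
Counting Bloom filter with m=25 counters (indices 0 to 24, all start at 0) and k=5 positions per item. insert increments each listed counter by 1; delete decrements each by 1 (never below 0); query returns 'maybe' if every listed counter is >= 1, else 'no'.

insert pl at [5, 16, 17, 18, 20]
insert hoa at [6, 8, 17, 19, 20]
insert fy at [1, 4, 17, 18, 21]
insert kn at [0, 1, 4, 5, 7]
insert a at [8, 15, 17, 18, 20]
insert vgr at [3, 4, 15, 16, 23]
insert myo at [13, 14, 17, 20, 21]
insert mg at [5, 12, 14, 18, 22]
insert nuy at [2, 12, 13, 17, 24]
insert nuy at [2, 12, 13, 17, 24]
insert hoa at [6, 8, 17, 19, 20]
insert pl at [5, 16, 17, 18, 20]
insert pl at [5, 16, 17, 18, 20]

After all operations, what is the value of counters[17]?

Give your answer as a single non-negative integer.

Answer: 10

Derivation:
Step 1: insert pl at [5, 16, 17, 18, 20] -> counters=[0,0,0,0,0,1,0,0,0,0,0,0,0,0,0,0,1,1,1,0,1,0,0,0,0]
Step 2: insert hoa at [6, 8, 17, 19, 20] -> counters=[0,0,0,0,0,1,1,0,1,0,0,0,0,0,0,0,1,2,1,1,2,0,0,0,0]
Step 3: insert fy at [1, 4, 17, 18, 21] -> counters=[0,1,0,0,1,1,1,0,1,0,0,0,0,0,0,0,1,3,2,1,2,1,0,0,0]
Step 4: insert kn at [0, 1, 4, 5, 7] -> counters=[1,2,0,0,2,2,1,1,1,0,0,0,0,0,0,0,1,3,2,1,2,1,0,0,0]
Step 5: insert a at [8, 15, 17, 18, 20] -> counters=[1,2,0,0,2,2,1,1,2,0,0,0,0,0,0,1,1,4,3,1,3,1,0,0,0]
Step 6: insert vgr at [3, 4, 15, 16, 23] -> counters=[1,2,0,1,3,2,1,1,2,0,0,0,0,0,0,2,2,4,3,1,3,1,0,1,0]
Step 7: insert myo at [13, 14, 17, 20, 21] -> counters=[1,2,0,1,3,2,1,1,2,0,0,0,0,1,1,2,2,5,3,1,4,2,0,1,0]
Step 8: insert mg at [5, 12, 14, 18, 22] -> counters=[1,2,0,1,3,3,1,1,2,0,0,0,1,1,2,2,2,5,4,1,4,2,1,1,0]
Step 9: insert nuy at [2, 12, 13, 17, 24] -> counters=[1,2,1,1,3,3,1,1,2,0,0,0,2,2,2,2,2,6,4,1,4,2,1,1,1]
Step 10: insert nuy at [2, 12, 13, 17, 24] -> counters=[1,2,2,1,3,3,1,1,2,0,0,0,3,3,2,2,2,7,4,1,4,2,1,1,2]
Step 11: insert hoa at [6, 8, 17, 19, 20] -> counters=[1,2,2,1,3,3,2,1,3,0,0,0,3,3,2,2,2,8,4,2,5,2,1,1,2]
Step 12: insert pl at [5, 16, 17, 18, 20] -> counters=[1,2,2,1,3,4,2,1,3,0,0,0,3,3,2,2,3,9,5,2,6,2,1,1,2]
Step 13: insert pl at [5, 16, 17, 18, 20] -> counters=[1,2,2,1,3,5,2,1,3,0,0,0,3,3,2,2,4,10,6,2,7,2,1,1,2]
Final counters=[1,2,2,1,3,5,2,1,3,0,0,0,3,3,2,2,4,10,6,2,7,2,1,1,2] -> counters[17]=10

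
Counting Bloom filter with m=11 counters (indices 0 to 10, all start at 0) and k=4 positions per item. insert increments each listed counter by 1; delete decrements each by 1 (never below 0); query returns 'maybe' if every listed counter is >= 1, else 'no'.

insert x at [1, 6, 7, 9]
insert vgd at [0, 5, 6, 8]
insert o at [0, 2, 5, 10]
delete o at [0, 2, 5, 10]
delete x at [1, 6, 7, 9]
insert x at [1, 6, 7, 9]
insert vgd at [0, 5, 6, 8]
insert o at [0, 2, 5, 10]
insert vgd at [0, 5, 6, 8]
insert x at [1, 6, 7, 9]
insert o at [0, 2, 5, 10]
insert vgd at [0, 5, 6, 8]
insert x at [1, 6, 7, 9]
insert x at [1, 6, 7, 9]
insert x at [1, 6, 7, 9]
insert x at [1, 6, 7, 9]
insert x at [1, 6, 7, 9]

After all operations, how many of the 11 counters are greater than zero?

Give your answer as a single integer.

Answer: 9

Derivation:
Step 1: insert x at [1, 6, 7, 9] -> counters=[0,1,0,0,0,0,1,1,0,1,0]
Step 2: insert vgd at [0, 5, 6, 8] -> counters=[1,1,0,0,0,1,2,1,1,1,0]
Step 3: insert o at [0, 2, 5, 10] -> counters=[2,1,1,0,0,2,2,1,1,1,1]
Step 4: delete o at [0, 2, 5, 10] -> counters=[1,1,0,0,0,1,2,1,1,1,0]
Step 5: delete x at [1, 6, 7, 9] -> counters=[1,0,0,0,0,1,1,0,1,0,0]
Step 6: insert x at [1, 6, 7, 9] -> counters=[1,1,0,0,0,1,2,1,1,1,0]
Step 7: insert vgd at [0, 5, 6, 8] -> counters=[2,1,0,0,0,2,3,1,2,1,0]
Step 8: insert o at [0, 2, 5, 10] -> counters=[3,1,1,0,0,3,3,1,2,1,1]
Step 9: insert vgd at [0, 5, 6, 8] -> counters=[4,1,1,0,0,4,4,1,3,1,1]
Step 10: insert x at [1, 6, 7, 9] -> counters=[4,2,1,0,0,4,5,2,3,2,1]
Step 11: insert o at [0, 2, 5, 10] -> counters=[5,2,2,0,0,5,5,2,3,2,2]
Step 12: insert vgd at [0, 5, 6, 8] -> counters=[6,2,2,0,0,6,6,2,4,2,2]
Step 13: insert x at [1, 6, 7, 9] -> counters=[6,3,2,0,0,6,7,3,4,3,2]
Step 14: insert x at [1, 6, 7, 9] -> counters=[6,4,2,0,0,6,8,4,4,4,2]
Step 15: insert x at [1, 6, 7, 9] -> counters=[6,5,2,0,0,6,9,5,4,5,2]
Step 16: insert x at [1, 6, 7, 9] -> counters=[6,6,2,0,0,6,10,6,4,6,2]
Step 17: insert x at [1, 6, 7, 9] -> counters=[6,7,2,0,0,6,11,7,4,7,2]
Final counters=[6,7,2,0,0,6,11,7,4,7,2] -> 9 nonzero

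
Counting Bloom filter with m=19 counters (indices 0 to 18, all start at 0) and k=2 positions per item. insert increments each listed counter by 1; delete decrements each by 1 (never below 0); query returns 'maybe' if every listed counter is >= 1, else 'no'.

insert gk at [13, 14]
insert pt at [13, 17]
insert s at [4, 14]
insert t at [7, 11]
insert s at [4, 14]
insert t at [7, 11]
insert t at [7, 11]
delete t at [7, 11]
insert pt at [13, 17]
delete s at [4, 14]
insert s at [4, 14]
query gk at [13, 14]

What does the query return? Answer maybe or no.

Step 1: insert gk at [13, 14] -> counters=[0,0,0,0,0,0,0,0,0,0,0,0,0,1,1,0,0,0,0]
Step 2: insert pt at [13, 17] -> counters=[0,0,0,0,0,0,0,0,0,0,0,0,0,2,1,0,0,1,0]
Step 3: insert s at [4, 14] -> counters=[0,0,0,0,1,0,0,0,0,0,0,0,0,2,2,0,0,1,0]
Step 4: insert t at [7, 11] -> counters=[0,0,0,0,1,0,0,1,0,0,0,1,0,2,2,0,0,1,0]
Step 5: insert s at [4, 14] -> counters=[0,0,0,0,2,0,0,1,0,0,0,1,0,2,3,0,0,1,0]
Step 6: insert t at [7, 11] -> counters=[0,0,0,0,2,0,0,2,0,0,0,2,0,2,3,0,0,1,0]
Step 7: insert t at [7, 11] -> counters=[0,0,0,0,2,0,0,3,0,0,0,3,0,2,3,0,0,1,0]
Step 8: delete t at [7, 11] -> counters=[0,0,0,0,2,0,0,2,0,0,0,2,0,2,3,0,0,1,0]
Step 9: insert pt at [13, 17] -> counters=[0,0,0,0,2,0,0,2,0,0,0,2,0,3,3,0,0,2,0]
Step 10: delete s at [4, 14] -> counters=[0,0,0,0,1,0,0,2,0,0,0,2,0,3,2,0,0,2,0]
Step 11: insert s at [4, 14] -> counters=[0,0,0,0,2,0,0,2,0,0,0,2,0,3,3,0,0,2,0]
Query gk: check counters[13]=3 counters[14]=3 -> maybe

Answer: maybe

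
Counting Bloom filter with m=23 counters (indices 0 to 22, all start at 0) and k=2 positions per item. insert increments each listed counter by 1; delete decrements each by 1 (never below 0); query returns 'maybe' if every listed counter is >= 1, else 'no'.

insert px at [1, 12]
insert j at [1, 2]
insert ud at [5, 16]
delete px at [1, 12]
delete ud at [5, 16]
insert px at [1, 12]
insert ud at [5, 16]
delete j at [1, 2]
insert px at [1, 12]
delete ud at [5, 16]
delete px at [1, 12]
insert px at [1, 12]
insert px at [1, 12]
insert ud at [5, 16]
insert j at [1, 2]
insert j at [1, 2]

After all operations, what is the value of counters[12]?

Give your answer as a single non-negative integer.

Answer: 3

Derivation:
Step 1: insert px at [1, 12] -> counters=[0,1,0,0,0,0,0,0,0,0,0,0,1,0,0,0,0,0,0,0,0,0,0]
Step 2: insert j at [1, 2] -> counters=[0,2,1,0,0,0,0,0,0,0,0,0,1,0,0,0,0,0,0,0,0,0,0]
Step 3: insert ud at [5, 16] -> counters=[0,2,1,0,0,1,0,0,0,0,0,0,1,0,0,0,1,0,0,0,0,0,0]
Step 4: delete px at [1, 12] -> counters=[0,1,1,0,0,1,0,0,0,0,0,0,0,0,0,0,1,0,0,0,0,0,0]
Step 5: delete ud at [5, 16] -> counters=[0,1,1,0,0,0,0,0,0,0,0,0,0,0,0,0,0,0,0,0,0,0,0]
Step 6: insert px at [1, 12] -> counters=[0,2,1,0,0,0,0,0,0,0,0,0,1,0,0,0,0,0,0,0,0,0,0]
Step 7: insert ud at [5, 16] -> counters=[0,2,1,0,0,1,0,0,0,0,0,0,1,0,0,0,1,0,0,0,0,0,0]
Step 8: delete j at [1, 2] -> counters=[0,1,0,0,0,1,0,0,0,0,0,0,1,0,0,0,1,0,0,0,0,0,0]
Step 9: insert px at [1, 12] -> counters=[0,2,0,0,0,1,0,0,0,0,0,0,2,0,0,0,1,0,0,0,0,0,0]
Step 10: delete ud at [5, 16] -> counters=[0,2,0,0,0,0,0,0,0,0,0,0,2,0,0,0,0,0,0,0,0,0,0]
Step 11: delete px at [1, 12] -> counters=[0,1,0,0,0,0,0,0,0,0,0,0,1,0,0,0,0,0,0,0,0,0,0]
Step 12: insert px at [1, 12] -> counters=[0,2,0,0,0,0,0,0,0,0,0,0,2,0,0,0,0,0,0,0,0,0,0]
Step 13: insert px at [1, 12] -> counters=[0,3,0,0,0,0,0,0,0,0,0,0,3,0,0,0,0,0,0,0,0,0,0]
Step 14: insert ud at [5, 16] -> counters=[0,3,0,0,0,1,0,0,0,0,0,0,3,0,0,0,1,0,0,0,0,0,0]
Step 15: insert j at [1, 2] -> counters=[0,4,1,0,0,1,0,0,0,0,0,0,3,0,0,0,1,0,0,0,0,0,0]
Step 16: insert j at [1, 2] -> counters=[0,5,2,0,0,1,0,0,0,0,0,0,3,0,0,0,1,0,0,0,0,0,0]
Final counters=[0,5,2,0,0,1,0,0,0,0,0,0,3,0,0,0,1,0,0,0,0,0,0] -> counters[12]=3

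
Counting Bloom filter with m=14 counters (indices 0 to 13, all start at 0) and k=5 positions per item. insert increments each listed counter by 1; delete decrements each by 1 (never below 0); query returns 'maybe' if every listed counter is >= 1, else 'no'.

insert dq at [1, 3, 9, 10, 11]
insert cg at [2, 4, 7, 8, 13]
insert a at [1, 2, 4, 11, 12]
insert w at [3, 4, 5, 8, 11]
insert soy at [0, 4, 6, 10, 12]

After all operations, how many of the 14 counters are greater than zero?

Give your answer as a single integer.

Step 1: insert dq at [1, 3, 9, 10, 11] -> counters=[0,1,0,1,0,0,0,0,0,1,1,1,0,0]
Step 2: insert cg at [2, 4, 7, 8, 13] -> counters=[0,1,1,1,1,0,0,1,1,1,1,1,0,1]
Step 3: insert a at [1, 2, 4, 11, 12] -> counters=[0,2,2,1,2,0,0,1,1,1,1,2,1,1]
Step 4: insert w at [3, 4, 5, 8, 11] -> counters=[0,2,2,2,3,1,0,1,2,1,1,3,1,1]
Step 5: insert soy at [0, 4, 6, 10, 12] -> counters=[1,2,2,2,4,1,1,1,2,1,2,3,2,1]
Final counters=[1,2,2,2,4,1,1,1,2,1,2,3,2,1] -> 14 nonzero

Answer: 14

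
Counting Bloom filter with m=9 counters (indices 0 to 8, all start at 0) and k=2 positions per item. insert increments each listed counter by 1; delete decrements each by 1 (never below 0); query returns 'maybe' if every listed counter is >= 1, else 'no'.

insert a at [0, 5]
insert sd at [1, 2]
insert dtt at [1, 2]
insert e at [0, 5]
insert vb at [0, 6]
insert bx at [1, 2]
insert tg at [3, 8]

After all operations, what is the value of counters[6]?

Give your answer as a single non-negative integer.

Answer: 1

Derivation:
Step 1: insert a at [0, 5] -> counters=[1,0,0,0,0,1,0,0,0]
Step 2: insert sd at [1, 2] -> counters=[1,1,1,0,0,1,0,0,0]
Step 3: insert dtt at [1, 2] -> counters=[1,2,2,0,0,1,0,0,0]
Step 4: insert e at [0, 5] -> counters=[2,2,2,0,0,2,0,0,0]
Step 5: insert vb at [0, 6] -> counters=[3,2,2,0,0,2,1,0,0]
Step 6: insert bx at [1, 2] -> counters=[3,3,3,0,0,2,1,0,0]
Step 7: insert tg at [3, 8] -> counters=[3,3,3,1,0,2,1,0,1]
Final counters=[3,3,3,1,0,2,1,0,1] -> counters[6]=1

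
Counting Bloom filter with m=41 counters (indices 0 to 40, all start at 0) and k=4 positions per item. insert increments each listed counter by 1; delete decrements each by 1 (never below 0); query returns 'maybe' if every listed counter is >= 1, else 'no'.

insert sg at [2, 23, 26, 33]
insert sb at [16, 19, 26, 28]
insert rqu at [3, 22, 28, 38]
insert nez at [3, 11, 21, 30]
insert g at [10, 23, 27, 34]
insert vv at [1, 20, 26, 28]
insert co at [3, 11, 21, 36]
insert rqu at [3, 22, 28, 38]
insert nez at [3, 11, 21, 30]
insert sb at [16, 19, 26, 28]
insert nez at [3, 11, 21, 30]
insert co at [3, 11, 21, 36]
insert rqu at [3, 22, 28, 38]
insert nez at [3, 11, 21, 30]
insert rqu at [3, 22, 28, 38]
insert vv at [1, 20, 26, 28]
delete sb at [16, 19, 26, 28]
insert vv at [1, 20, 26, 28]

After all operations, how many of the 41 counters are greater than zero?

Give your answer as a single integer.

Answer: 19

Derivation:
Step 1: insert sg at [2, 23, 26, 33] -> counters=[0,0,1,0,0,0,0,0,0,0,0,0,0,0,0,0,0,0,0,0,0,0,0,1,0,0,1,0,0,0,0,0,0,1,0,0,0,0,0,0,0]
Step 2: insert sb at [16, 19, 26, 28] -> counters=[0,0,1,0,0,0,0,0,0,0,0,0,0,0,0,0,1,0,0,1,0,0,0,1,0,0,2,0,1,0,0,0,0,1,0,0,0,0,0,0,0]
Step 3: insert rqu at [3, 22, 28, 38] -> counters=[0,0,1,1,0,0,0,0,0,0,0,0,0,0,0,0,1,0,0,1,0,0,1,1,0,0,2,0,2,0,0,0,0,1,0,0,0,0,1,0,0]
Step 4: insert nez at [3, 11, 21, 30] -> counters=[0,0,1,2,0,0,0,0,0,0,0,1,0,0,0,0,1,0,0,1,0,1,1,1,0,0,2,0,2,0,1,0,0,1,0,0,0,0,1,0,0]
Step 5: insert g at [10, 23, 27, 34] -> counters=[0,0,1,2,0,0,0,0,0,0,1,1,0,0,0,0,1,0,0,1,0,1,1,2,0,0,2,1,2,0,1,0,0,1,1,0,0,0,1,0,0]
Step 6: insert vv at [1, 20, 26, 28] -> counters=[0,1,1,2,0,0,0,0,0,0,1,1,0,0,0,0,1,0,0,1,1,1,1,2,0,0,3,1,3,0,1,0,0,1,1,0,0,0,1,0,0]
Step 7: insert co at [3, 11, 21, 36] -> counters=[0,1,1,3,0,0,0,0,0,0,1,2,0,0,0,0,1,0,0,1,1,2,1,2,0,0,3,1,3,0,1,0,0,1,1,0,1,0,1,0,0]
Step 8: insert rqu at [3, 22, 28, 38] -> counters=[0,1,1,4,0,0,0,0,0,0,1,2,0,0,0,0,1,0,0,1,1,2,2,2,0,0,3,1,4,0,1,0,0,1,1,0,1,0,2,0,0]
Step 9: insert nez at [3, 11, 21, 30] -> counters=[0,1,1,5,0,0,0,0,0,0,1,3,0,0,0,0,1,0,0,1,1,3,2,2,0,0,3,1,4,0,2,0,0,1,1,0,1,0,2,0,0]
Step 10: insert sb at [16, 19, 26, 28] -> counters=[0,1,1,5,0,0,0,0,0,0,1,3,0,0,0,0,2,0,0,2,1,3,2,2,0,0,4,1,5,0,2,0,0,1,1,0,1,0,2,0,0]
Step 11: insert nez at [3, 11, 21, 30] -> counters=[0,1,1,6,0,0,0,0,0,0,1,4,0,0,0,0,2,0,0,2,1,4,2,2,0,0,4,1,5,0,3,0,0,1,1,0,1,0,2,0,0]
Step 12: insert co at [3, 11, 21, 36] -> counters=[0,1,1,7,0,0,0,0,0,0,1,5,0,0,0,0,2,0,0,2,1,5,2,2,0,0,4,1,5,0,3,0,0,1,1,0,2,0,2,0,0]
Step 13: insert rqu at [3, 22, 28, 38] -> counters=[0,1,1,8,0,0,0,0,0,0,1,5,0,0,0,0,2,0,0,2,1,5,3,2,0,0,4,1,6,0,3,0,0,1,1,0,2,0,3,0,0]
Step 14: insert nez at [3, 11, 21, 30] -> counters=[0,1,1,9,0,0,0,0,0,0,1,6,0,0,0,0,2,0,0,2,1,6,3,2,0,0,4,1,6,0,4,0,0,1,1,0,2,0,3,0,0]
Step 15: insert rqu at [3, 22, 28, 38] -> counters=[0,1,1,10,0,0,0,0,0,0,1,6,0,0,0,0,2,0,0,2,1,6,4,2,0,0,4,1,7,0,4,0,0,1,1,0,2,0,4,0,0]
Step 16: insert vv at [1, 20, 26, 28] -> counters=[0,2,1,10,0,0,0,0,0,0,1,6,0,0,0,0,2,0,0,2,2,6,4,2,0,0,5,1,8,0,4,0,0,1,1,0,2,0,4,0,0]
Step 17: delete sb at [16, 19, 26, 28] -> counters=[0,2,1,10,0,0,0,0,0,0,1,6,0,0,0,0,1,0,0,1,2,6,4,2,0,0,4,1,7,0,4,0,0,1,1,0,2,0,4,0,0]
Step 18: insert vv at [1, 20, 26, 28] -> counters=[0,3,1,10,0,0,0,0,0,0,1,6,0,0,0,0,1,0,0,1,3,6,4,2,0,0,5,1,8,0,4,0,0,1,1,0,2,0,4,0,0]
Final counters=[0,3,1,10,0,0,0,0,0,0,1,6,0,0,0,0,1,0,0,1,3,6,4,2,0,0,5,1,8,0,4,0,0,1,1,0,2,0,4,0,0] -> 19 nonzero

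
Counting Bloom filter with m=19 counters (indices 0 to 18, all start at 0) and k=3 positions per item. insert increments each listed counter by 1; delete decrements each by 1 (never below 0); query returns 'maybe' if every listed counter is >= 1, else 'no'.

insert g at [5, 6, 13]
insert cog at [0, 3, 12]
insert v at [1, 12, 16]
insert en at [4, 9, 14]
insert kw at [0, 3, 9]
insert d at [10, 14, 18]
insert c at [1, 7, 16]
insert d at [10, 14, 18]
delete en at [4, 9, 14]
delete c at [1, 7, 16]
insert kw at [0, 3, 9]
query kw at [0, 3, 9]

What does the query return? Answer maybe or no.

Answer: maybe

Derivation:
Step 1: insert g at [5, 6, 13] -> counters=[0,0,0,0,0,1,1,0,0,0,0,0,0,1,0,0,0,0,0]
Step 2: insert cog at [0, 3, 12] -> counters=[1,0,0,1,0,1,1,0,0,0,0,0,1,1,0,0,0,0,0]
Step 3: insert v at [1, 12, 16] -> counters=[1,1,0,1,0,1,1,0,0,0,0,0,2,1,0,0,1,0,0]
Step 4: insert en at [4, 9, 14] -> counters=[1,1,0,1,1,1,1,0,0,1,0,0,2,1,1,0,1,0,0]
Step 5: insert kw at [0, 3, 9] -> counters=[2,1,0,2,1,1,1,0,0,2,0,0,2,1,1,0,1,0,0]
Step 6: insert d at [10, 14, 18] -> counters=[2,1,0,2,1,1,1,0,0,2,1,0,2,1,2,0,1,0,1]
Step 7: insert c at [1, 7, 16] -> counters=[2,2,0,2,1,1,1,1,0,2,1,0,2,1,2,0,2,0,1]
Step 8: insert d at [10, 14, 18] -> counters=[2,2,0,2,1,1,1,1,0,2,2,0,2,1,3,0,2,0,2]
Step 9: delete en at [4, 9, 14] -> counters=[2,2,0,2,0,1,1,1,0,1,2,0,2,1,2,0,2,0,2]
Step 10: delete c at [1, 7, 16] -> counters=[2,1,0,2,0,1,1,0,0,1,2,0,2,1,2,0,1,0,2]
Step 11: insert kw at [0, 3, 9] -> counters=[3,1,0,3,0,1,1,0,0,2,2,0,2,1,2,0,1,0,2]
Query kw: check counters[0]=3 counters[3]=3 counters[9]=2 -> maybe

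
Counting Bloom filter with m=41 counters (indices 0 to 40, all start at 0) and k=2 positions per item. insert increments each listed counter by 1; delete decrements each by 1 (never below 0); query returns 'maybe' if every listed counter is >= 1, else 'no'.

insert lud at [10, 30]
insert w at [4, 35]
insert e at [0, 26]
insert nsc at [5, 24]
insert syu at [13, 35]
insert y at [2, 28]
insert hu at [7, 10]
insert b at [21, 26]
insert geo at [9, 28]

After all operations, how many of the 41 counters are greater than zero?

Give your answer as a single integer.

Answer: 14

Derivation:
Step 1: insert lud at [10, 30] -> counters=[0,0,0,0,0,0,0,0,0,0,1,0,0,0,0,0,0,0,0,0,0,0,0,0,0,0,0,0,0,0,1,0,0,0,0,0,0,0,0,0,0]
Step 2: insert w at [4, 35] -> counters=[0,0,0,0,1,0,0,0,0,0,1,0,0,0,0,0,0,0,0,0,0,0,0,0,0,0,0,0,0,0,1,0,0,0,0,1,0,0,0,0,0]
Step 3: insert e at [0, 26] -> counters=[1,0,0,0,1,0,0,0,0,0,1,0,0,0,0,0,0,0,0,0,0,0,0,0,0,0,1,0,0,0,1,0,0,0,0,1,0,0,0,0,0]
Step 4: insert nsc at [5, 24] -> counters=[1,0,0,0,1,1,0,0,0,0,1,0,0,0,0,0,0,0,0,0,0,0,0,0,1,0,1,0,0,0,1,0,0,0,0,1,0,0,0,0,0]
Step 5: insert syu at [13, 35] -> counters=[1,0,0,0,1,1,0,0,0,0,1,0,0,1,0,0,0,0,0,0,0,0,0,0,1,0,1,0,0,0,1,0,0,0,0,2,0,0,0,0,0]
Step 6: insert y at [2, 28] -> counters=[1,0,1,0,1,1,0,0,0,0,1,0,0,1,0,0,0,0,0,0,0,0,0,0,1,0,1,0,1,0,1,0,0,0,0,2,0,0,0,0,0]
Step 7: insert hu at [7, 10] -> counters=[1,0,1,0,1,1,0,1,0,0,2,0,0,1,0,0,0,0,0,0,0,0,0,0,1,0,1,0,1,0,1,0,0,0,0,2,0,0,0,0,0]
Step 8: insert b at [21, 26] -> counters=[1,0,1,0,1,1,0,1,0,0,2,0,0,1,0,0,0,0,0,0,0,1,0,0,1,0,2,0,1,0,1,0,0,0,0,2,0,0,0,0,0]
Step 9: insert geo at [9, 28] -> counters=[1,0,1,0,1,1,0,1,0,1,2,0,0,1,0,0,0,0,0,0,0,1,0,0,1,0,2,0,2,0,1,0,0,0,0,2,0,0,0,0,0]
Final counters=[1,0,1,0,1,1,0,1,0,1,2,0,0,1,0,0,0,0,0,0,0,1,0,0,1,0,2,0,2,0,1,0,0,0,0,2,0,0,0,0,0] -> 14 nonzero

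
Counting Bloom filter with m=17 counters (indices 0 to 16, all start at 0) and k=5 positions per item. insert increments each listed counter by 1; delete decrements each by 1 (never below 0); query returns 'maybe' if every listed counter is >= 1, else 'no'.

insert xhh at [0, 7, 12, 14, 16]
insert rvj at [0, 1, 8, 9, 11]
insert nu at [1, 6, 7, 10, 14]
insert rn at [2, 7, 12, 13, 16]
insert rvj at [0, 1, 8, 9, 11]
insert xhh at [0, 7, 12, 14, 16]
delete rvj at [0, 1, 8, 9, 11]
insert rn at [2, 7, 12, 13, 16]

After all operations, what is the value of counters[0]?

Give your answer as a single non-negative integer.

Step 1: insert xhh at [0, 7, 12, 14, 16] -> counters=[1,0,0,0,0,0,0,1,0,0,0,0,1,0,1,0,1]
Step 2: insert rvj at [0, 1, 8, 9, 11] -> counters=[2,1,0,0,0,0,0,1,1,1,0,1,1,0,1,0,1]
Step 3: insert nu at [1, 6, 7, 10, 14] -> counters=[2,2,0,0,0,0,1,2,1,1,1,1,1,0,2,0,1]
Step 4: insert rn at [2, 7, 12, 13, 16] -> counters=[2,2,1,0,0,0,1,3,1,1,1,1,2,1,2,0,2]
Step 5: insert rvj at [0, 1, 8, 9, 11] -> counters=[3,3,1,0,0,0,1,3,2,2,1,2,2,1,2,0,2]
Step 6: insert xhh at [0, 7, 12, 14, 16] -> counters=[4,3,1,0,0,0,1,4,2,2,1,2,3,1,3,0,3]
Step 7: delete rvj at [0, 1, 8, 9, 11] -> counters=[3,2,1,0,0,0,1,4,1,1,1,1,3,1,3,0,3]
Step 8: insert rn at [2, 7, 12, 13, 16] -> counters=[3,2,2,0,0,0,1,5,1,1,1,1,4,2,3,0,4]
Final counters=[3,2,2,0,0,0,1,5,1,1,1,1,4,2,3,0,4] -> counters[0]=3

Answer: 3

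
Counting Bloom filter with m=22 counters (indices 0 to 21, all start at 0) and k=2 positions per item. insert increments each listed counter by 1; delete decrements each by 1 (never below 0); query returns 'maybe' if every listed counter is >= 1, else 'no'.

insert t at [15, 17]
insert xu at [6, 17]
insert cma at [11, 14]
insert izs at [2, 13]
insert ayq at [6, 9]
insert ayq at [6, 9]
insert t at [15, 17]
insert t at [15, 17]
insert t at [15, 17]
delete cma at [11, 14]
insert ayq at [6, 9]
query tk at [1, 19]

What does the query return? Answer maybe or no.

Step 1: insert t at [15, 17] -> counters=[0,0,0,0,0,0,0,0,0,0,0,0,0,0,0,1,0,1,0,0,0,0]
Step 2: insert xu at [6, 17] -> counters=[0,0,0,0,0,0,1,0,0,0,0,0,0,0,0,1,0,2,0,0,0,0]
Step 3: insert cma at [11, 14] -> counters=[0,0,0,0,0,0,1,0,0,0,0,1,0,0,1,1,0,2,0,0,0,0]
Step 4: insert izs at [2, 13] -> counters=[0,0,1,0,0,0,1,0,0,0,0,1,0,1,1,1,0,2,0,0,0,0]
Step 5: insert ayq at [6, 9] -> counters=[0,0,1,0,0,0,2,0,0,1,0,1,0,1,1,1,0,2,0,0,0,0]
Step 6: insert ayq at [6, 9] -> counters=[0,0,1,0,0,0,3,0,0,2,0,1,0,1,1,1,0,2,0,0,0,0]
Step 7: insert t at [15, 17] -> counters=[0,0,1,0,0,0,3,0,0,2,0,1,0,1,1,2,0,3,0,0,0,0]
Step 8: insert t at [15, 17] -> counters=[0,0,1,0,0,0,3,0,0,2,0,1,0,1,1,3,0,4,0,0,0,0]
Step 9: insert t at [15, 17] -> counters=[0,0,1,0,0,0,3,0,0,2,0,1,0,1,1,4,0,5,0,0,0,0]
Step 10: delete cma at [11, 14] -> counters=[0,0,1,0,0,0,3,0,0,2,0,0,0,1,0,4,0,5,0,0,0,0]
Step 11: insert ayq at [6, 9] -> counters=[0,0,1,0,0,0,4,0,0,3,0,0,0,1,0,4,0,5,0,0,0,0]
Query tk: check counters[1]=0 counters[19]=0 -> no

Answer: no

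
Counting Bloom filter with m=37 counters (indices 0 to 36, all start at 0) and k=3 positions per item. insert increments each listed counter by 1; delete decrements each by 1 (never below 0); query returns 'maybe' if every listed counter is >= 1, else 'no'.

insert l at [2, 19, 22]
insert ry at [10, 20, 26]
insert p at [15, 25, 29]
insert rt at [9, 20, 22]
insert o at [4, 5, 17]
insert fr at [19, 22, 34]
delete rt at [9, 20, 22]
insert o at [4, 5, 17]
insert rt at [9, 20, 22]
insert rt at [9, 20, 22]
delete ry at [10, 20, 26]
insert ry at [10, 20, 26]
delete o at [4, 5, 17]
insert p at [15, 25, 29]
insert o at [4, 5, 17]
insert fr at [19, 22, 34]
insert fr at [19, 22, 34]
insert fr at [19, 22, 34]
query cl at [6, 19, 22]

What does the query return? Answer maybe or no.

Answer: no

Derivation:
Step 1: insert l at [2, 19, 22] -> counters=[0,0,1,0,0,0,0,0,0,0,0,0,0,0,0,0,0,0,0,1,0,0,1,0,0,0,0,0,0,0,0,0,0,0,0,0,0]
Step 2: insert ry at [10, 20, 26] -> counters=[0,0,1,0,0,0,0,0,0,0,1,0,0,0,0,0,0,0,0,1,1,0,1,0,0,0,1,0,0,0,0,0,0,0,0,0,0]
Step 3: insert p at [15, 25, 29] -> counters=[0,0,1,0,0,0,0,0,0,0,1,0,0,0,0,1,0,0,0,1,1,0,1,0,0,1,1,0,0,1,0,0,0,0,0,0,0]
Step 4: insert rt at [9, 20, 22] -> counters=[0,0,1,0,0,0,0,0,0,1,1,0,0,0,0,1,0,0,0,1,2,0,2,0,0,1,1,0,0,1,0,0,0,0,0,0,0]
Step 5: insert o at [4, 5, 17] -> counters=[0,0,1,0,1,1,0,0,0,1,1,0,0,0,0,1,0,1,0,1,2,0,2,0,0,1,1,0,0,1,0,0,0,0,0,0,0]
Step 6: insert fr at [19, 22, 34] -> counters=[0,0,1,0,1,1,0,0,0,1,1,0,0,0,0,1,0,1,0,2,2,0,3,0,0,1,1,0,0,1,0,0,0,0,1,0,0]
Step 7: delete rt at [9, 20, 22] -> counters=[0,0,1,0,1,1,0,0,0,0,1,0,0,0,0,1,0,1,0,2,1,0,2,0,0,1,1,0,0,1,0,0,0,0,1,0,0]
Step 8: insert o at [4, 5, 17] -> counters=[0,0,1,0,2,2,0,0,0,0,1,0,0,0,0,1,0,2,0,2,1,0,2,0,0,1,1,0,0,1,0,0,0,0,1,0,0]
Step 9: insert rt at [9, 20, 22] -> counters=[0,0,1,0,2,2,0,0,0,1,1,0,0,0,0,1,0,2,0,2,2,0,3,0,0,1,1,0,0,1,0,0,0,0,1,0,0]
Step 10: insert rt at [9, 20, 22] -> counters=[0,0,1,0,2,2,0,0,0,2,1,0,0,0,0,1,0,2,0,2,3,0,4,0,0,1,1,0,0,1,0,0,0,0,1,0,0]
Step 11: delete ry at [10, 20, 26] -> counters=[0,0,1,0,2,2,0,0,0,2,0,0,0,0,0,1,0,2,0,2,2,0,4,0,0,1,0,0,0,1,0,0,0,0,1,0,0]
Step 12: insert ry at [10, 20, 26] -> counters=[0,0,1,0,2,2,0,0,0,2,1,0,0,0,0,1,0,2,0,2,3,0,4,0,0,1,1,0,0,1,0,0,0,0,1,0,0]
Step 13: delete o at [4, 5, 17] -> counters=[0,0,1,0,1,1,0,0,0,2,1,0,0,0,0,1,0,1,0,2,3,0,4,0,0,1,1,0,0,1,0,0,0,0,1,0,0]
Step 14: insert p at [15, 25, 29] -> counters=[0,0,1,0,1,1,0,0,0,2,1,0,0,0,0,2,0,1,0,2,3,0,4,0,0,2,1,0,0,2,0,0,0,0,1,0,0]
Step 15: insert o at [4, 5, 17] -> counters=[0,0,1,0,2,2,0,0,0,2,1,0,0,0,0,2,0,2,0,2,3,0,4,0,0,2,1,0,0,2,0,0,0,0,1,0,0]
Step 16: insert fr at [19, 22, 34] -> counters=[0,0,1,0,2,2,0,0,0,2,1,0,0,0,0,2,0,2,0,3,3,0,5,0,0,2,1,0,0,2,0,0,0,0,2,0,0]
Step 17: insert fr at [19, 22, 34] -> counters=[0,0,1,0,2,2,0,0,0,2,1,0,0,0,0,2,0,2,0,4,3,0,6,0,0,2,1,0,0,2,0,0,0,0,3,0,0]
Step 18: insert fr at [19, 22, 34] -> counters=[0,0,1,0,2,2,0,0,0,2,1,0,0,0,0,2,0,2,0,5,3,0,7,0,0,2,1,0,0,2,0,0,0,0,4,0,0]
Query cl: check counters[6]=0 counters[19]=5 counters[22]=7 -> no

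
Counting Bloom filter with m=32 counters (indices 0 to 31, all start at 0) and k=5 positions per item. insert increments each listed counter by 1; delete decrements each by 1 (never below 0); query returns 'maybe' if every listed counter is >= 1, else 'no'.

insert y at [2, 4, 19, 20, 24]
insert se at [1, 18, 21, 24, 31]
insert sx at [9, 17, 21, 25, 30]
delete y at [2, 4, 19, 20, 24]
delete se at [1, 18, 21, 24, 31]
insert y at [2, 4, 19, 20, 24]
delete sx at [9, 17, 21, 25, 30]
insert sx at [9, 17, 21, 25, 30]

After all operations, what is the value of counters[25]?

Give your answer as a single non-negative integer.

Step 1: insert y at [2, 4, 19, 20, 24] -> counters=[0,0,1,0,1,0,0,0,0,0,0,0,0,0,0,0,0,0,0,1,1,0,0,0,1,0,0,0,0,0,0,0]
Step 2: insert se at [1, 18, 21, 24, 31] -> counters=[0,1,1,0,1,0,0,0,0,0,0,0,0,0,0,0,0,0,1,1,1,1,0,0,2,0,0,0,0,0,0,1]
Step 3: insert sx at [9, 17, 21, 25, 30] -> counters=[0,1,1,0,1,0,0,0,0,1,0,0,0,0,0,0,0,1,1,1,1,2,0,0,2,1,0,0,0,0,1,1]
Step 4: delete y at [2, 4, 19, 20, 24] -> counters=[0,1,0,0,0,0,0,0,0,1,0,0,0,0,0,0,0,1,1,0,0,2,0,0,1,1,0,0,0,0,1,1]
Step 5: delete se at [1, 18, 21, 24, 31] -> counters=[0,0,0,0,0,0,0,0,0,1,0,0,0,0,0,0,0,1,0,0,0,1,0,0,0,1,0,0,0,0,1,0]
Step 6: insert y at [2, 4, 19, 20, 24] -> counters=[0,0,1,0,1,0,0,0,0,1,0,0,0,0,0,0,0,1,0,1,1,1,0,0,1,1,0,0,0,0,1,0]
Step 7: delete sx at [9, 17, 21, 25, 30] -> counters=[0,0,1,0,1,0,0,0,0,0,0,0,0,0,0,0,0,0,0,1,1,0,0,0,1,0,0,0,0,0,0,0]
Step 8: insert sx at [9, 17, 21, 25, 30] -> counters=[0,0,1,0,1,0,0,0,0,1,0,0,0,0,0,0,0,1,0,1,1,1,0,0,1,1,0,0,0,0,1,0]
Final counters=[0,0,1,0,1,0,0,0,0,1,0,0,0,0,0,0,0,1,0,1,1,1,0,0,1,1,0,0,0,0,1,0] -> counters[25]=1

Answer: 1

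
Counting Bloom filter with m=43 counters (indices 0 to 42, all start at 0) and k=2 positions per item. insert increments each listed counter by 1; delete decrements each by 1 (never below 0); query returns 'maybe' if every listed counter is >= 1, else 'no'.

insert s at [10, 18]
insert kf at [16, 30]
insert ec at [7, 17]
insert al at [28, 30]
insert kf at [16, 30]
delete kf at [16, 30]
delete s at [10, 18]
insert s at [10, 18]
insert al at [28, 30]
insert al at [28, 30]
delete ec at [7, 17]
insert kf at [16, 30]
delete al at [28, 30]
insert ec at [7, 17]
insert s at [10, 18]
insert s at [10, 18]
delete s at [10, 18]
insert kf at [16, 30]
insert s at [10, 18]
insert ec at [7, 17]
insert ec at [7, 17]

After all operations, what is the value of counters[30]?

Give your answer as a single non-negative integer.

Step 1: insert s at [10, 18] -> counters=[0,0,0,0,0,0,0,0,0,0,1,0,0,0,0,0,0,0,1,0,0,0,0,0,0,0,0,0,0,0,0,0,0,0,0,0,0,0,0,0,0,0,0]
Step 2: insert kf at [16, 30] -> counters=[0,0,0,0,0,0,0,0,0,0,1,0,0,0,0,0,1,0,1,0,0,0,0,0,0,0,0,0,0,0,1,0,0,0,0,0,0,0,0,0,0,0,0]
Step 3: insert ec at [7, 17] -> counters=[0,0,0,0,0,0,0,1,0,0,1,0,0,0,0,0,1,1,1,0,0,0,0,0,0,0,0,0,0,0,1,0,0,0,0,0,0,0,0,0,0,0,0]
Step 4: insert al at [28, 30] -> counters=[0,0,0,0,0,0,0,1,0,0,1,0,0,0,0,0,1,1,1,0,0,0,0,0,0,0,0,0,1,0,2,0,0,0,0,0,0,0,0,0,0,0,0]
Step 5: insert kf at [16, 30] -> counters=[0,0,0,0,0,0,0,1,0,0,1,0,0,0,0,0,2,1,1,0,0,0,0,0,0,0,0,0,1,0,3,0,0,0,0,0,0,0,0,0,0,0,0]
Step 6: delete kf at [16, 30] -> counters=[0,0,0,0,0,0,0,1,0,0,1,0,0,0,0,0,1,1,1,0,0,0,0,0,0,0,0,0,1,0,2,0,0,0,0,0,0,0,0,0,0,0,0]
Step 7: delete s at [10, 18] -> counters=[0,0,0,0,0,0,0,1,0,0,0,0,0,0,0,0,1,1,0,0,0,0,0,0,0,0,0,0,1,0,2,0,0,0,0,0,0,0,0,0,0,0,0]
Step 8: insert s at [10, 18] -> counters=[0,0,0,0,0,0,0,1,0,0,1,0,0,0,0,0,1,1,1,0,0,0,0,0,0,0,0,0,1,0,2,0,0,0,0,0,0,0,0,0,0,0,0]
Step 9: insert al at [28, 30] -> counters=[0,0,0,0,0,0,0,1,0,0,1,0,0,0,0,0,1,1,1,0,0,0,0,0,0,0,0,0,2,0,3,0,0,0,0,0,0,0,0,0,0,0,0]
Step 10: insert al at [28, 30] -> counters=[0,0,0,0,0,0,0,1,0,0,1,0,0,0,0,0,1,1,1,0,0,0,0,0,0,0,0,0,3,0,4,0,0,0,0,0,0,0,0,0,0,0,0]
Step 11: delete ec at [7, 17] -> counters=[0,0,0,0,0,0,0,0,0,0,1,0,0,0,0,0,1,0,1,0,0,0,0,0,0,0,0,0,3,0,4,0,0,0,0,0,0,0,0,0,0,0,0]
Step 12: insert kf at [16, 30] -> counters=[0,0,0,0,0,0,0,0,0,0,1,0,0,0,0,0,2,0,1,0,0,0,0,0,0,0,0,0,3,0,5,0,0,0,0,0,0,0,0,0,0,0,0]
Step 13: delete al at [28, 30] -> counters=[0,0,0,0,0,0,0,0,0,0,1,0,0,0,0,0,2,0,1,0,0,0,0,0,0,0,0,0,2,0,4,0,0,0,0,0,0,0,0,0,0,0,0]
Step 14: insert ec at [7, 17] -> counters=[0,0,0,0,0,0,0,1,0,0,1,0,0,0,0,0,2,1,1,0,0,0,0,0,0,0,0,0,2,0,4,0,0,0,0,0,0,0,0,0,0,0,0]
Step 15: insert s at [10, 18] -> counters=[0,0,0,0,0,0,0,1,0,0,2,0,0,0,0,0,2,1,2,0,0,0,0,0,0,0,0,0,2,0,4,0,0,0,0,0,0,0,0,0,0,0,0]
Step 16: insert s at [10, 18] -> counters=[0,0,0,0,0,0,0,1,0,0,3,0,0,0,0,0,2,1,3,0,0,0,0,0,0,0,0,0,2,0,4,0,0,0,0,0,0,0,0,0,0,0,0]
Step 17: delete s at [10, 18] -> counters=[0,0,0,0,0,0,0,1,0,0,2,0,0,0,0,0,2,1,2,0,0,0,0,0,0,0,0,0,2,0,4,0,0,0,0,0,0,0,0,0,0,0,0]
Step 18: insert kf at [16, 30] -> counters=[0,0,0,0,0,0,0,1,0,0,2,0,0,0,0,0,3,1,2,0,0,0,0,0,0,0,0,0,2,0,5,0,0,0,0,0,0,0,0,0,0,0,0]
Step 19: insert s at [10, 18] -> counters=[0,0,0,0,0,0,0,1,0,0,3,0,0,0,0,0,3,1,3,0,0,0,0,0,0,0,0,0,2,0,5,0,0,0,0,0,0,0,0,0,0,0,0]
Step 20: insert ec at [7, 17] -> counters=[0,0,0,0,0,0,0,2,0,0,3,0,0,0,0,0,3,2,3,0,0,0,0,0,0,0,0,0,2,0,5,0,0,0,0,0,0,0,0,0,0,0,0]
Step 21: insert ec at [7, 17] -> counters=[0,0,0,0,0,0,0,3,0,0,3,0,0,0,0,0,3,3,3,0,0,0,0,0,0,0,0,0,2,0,5,0,0,0,0,0,0,0,0,0,0,0,0]
Final counters=[0,0,0,0,0,0,0,3,0,0,3,0,0,0,0,0,3,3,3,0,0,0,0,0,0,0,0,0,2,0,5,0,0,0,0,0,0,0,0,0,0,0,0] -> counters[30]=5

Answer: 5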